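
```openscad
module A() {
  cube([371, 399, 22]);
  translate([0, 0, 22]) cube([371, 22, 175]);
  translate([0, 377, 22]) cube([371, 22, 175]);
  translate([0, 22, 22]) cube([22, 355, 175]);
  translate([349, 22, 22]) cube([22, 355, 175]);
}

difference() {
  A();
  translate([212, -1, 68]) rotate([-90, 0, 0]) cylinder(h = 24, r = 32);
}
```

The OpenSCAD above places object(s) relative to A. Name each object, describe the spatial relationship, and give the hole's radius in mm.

The subtracted cylinder has r = 32 mm.

A is an open box. The open box has a circular hole through its front wall. The hole's radius is 32 mm.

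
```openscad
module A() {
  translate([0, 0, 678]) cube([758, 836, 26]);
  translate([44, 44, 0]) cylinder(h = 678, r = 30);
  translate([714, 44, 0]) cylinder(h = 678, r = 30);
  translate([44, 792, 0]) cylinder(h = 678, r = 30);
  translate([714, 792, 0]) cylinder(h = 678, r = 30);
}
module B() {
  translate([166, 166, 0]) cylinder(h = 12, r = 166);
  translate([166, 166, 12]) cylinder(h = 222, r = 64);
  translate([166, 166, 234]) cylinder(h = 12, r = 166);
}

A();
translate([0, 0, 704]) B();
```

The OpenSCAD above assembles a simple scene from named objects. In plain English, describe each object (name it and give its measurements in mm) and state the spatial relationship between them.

A is a table with a 758×836 mm rectangular top, 26 mm thick, top surface at z = 704 mm, supported by four round legs of 60 mm diameter, each leg's bounding box inset 14 mm from the nearest pair of top edges, running from the floor.

B is a spool: two coaxial disc flanges of radius 166 mm and thickness 12 mm, joined by a core cylinder of radius 64 mm and height 222 mm. The lower flange rests on z = 0 and the three cylinders share a vertical axis.

The spool is on top of the table.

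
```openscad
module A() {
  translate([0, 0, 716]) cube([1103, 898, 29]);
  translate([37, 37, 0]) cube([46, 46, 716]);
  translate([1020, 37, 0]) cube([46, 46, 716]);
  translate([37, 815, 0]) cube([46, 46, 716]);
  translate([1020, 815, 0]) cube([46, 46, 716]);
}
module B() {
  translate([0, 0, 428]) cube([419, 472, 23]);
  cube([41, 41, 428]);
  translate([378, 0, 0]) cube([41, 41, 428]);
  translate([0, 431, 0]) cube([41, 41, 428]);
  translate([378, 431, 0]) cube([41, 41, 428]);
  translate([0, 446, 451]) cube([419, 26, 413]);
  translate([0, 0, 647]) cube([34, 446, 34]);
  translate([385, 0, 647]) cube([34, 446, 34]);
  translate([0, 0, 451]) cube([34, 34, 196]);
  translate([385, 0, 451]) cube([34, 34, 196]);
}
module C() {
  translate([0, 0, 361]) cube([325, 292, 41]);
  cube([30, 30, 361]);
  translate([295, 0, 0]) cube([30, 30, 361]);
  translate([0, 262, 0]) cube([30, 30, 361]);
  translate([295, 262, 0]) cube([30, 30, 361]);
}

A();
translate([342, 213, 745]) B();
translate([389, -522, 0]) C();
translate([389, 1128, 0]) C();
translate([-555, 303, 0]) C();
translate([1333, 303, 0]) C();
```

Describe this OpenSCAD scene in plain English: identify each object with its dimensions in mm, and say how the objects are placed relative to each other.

A is a table: top 1103 mm (x) × 898 mm (y), 29 mm thick, upper face at z = 745 mm, on four 46×46 mm square legs, each inset 37 mm from the nearest pair of top edges, running from z = 0 to the bottom of the top.

B is a chair: 419×472 mm seat, 23 mm thick, top at z = 451 mm, on four 41 mm square corner legs flush with the seat edges. A 26 mm thick backrest slab spans the full seat width, extending 413 mm above the seat top, its back face flush with the seat's +y edge. Two armrests of 34×34 mm section run along each side from the seat's front edge to the front of the backrest, top faces 230 mm above the seat top and outer faces flush with the seat's x-edges; a 34×34 mm post under the front of each armrest stands on the seat at the front corner.

C is a four-legged stool. The seat is a 325×292×41 mm slab whose top surface is at z = 402 mm; four square legs, each 30×30 mm in cross-section, run from the floor (z = 0) to the underside of the seat, each flush with a corner of the seat.

The chair is on top of the table, centred. Four stools sit around the table at the −y, +y, −x, +x sides.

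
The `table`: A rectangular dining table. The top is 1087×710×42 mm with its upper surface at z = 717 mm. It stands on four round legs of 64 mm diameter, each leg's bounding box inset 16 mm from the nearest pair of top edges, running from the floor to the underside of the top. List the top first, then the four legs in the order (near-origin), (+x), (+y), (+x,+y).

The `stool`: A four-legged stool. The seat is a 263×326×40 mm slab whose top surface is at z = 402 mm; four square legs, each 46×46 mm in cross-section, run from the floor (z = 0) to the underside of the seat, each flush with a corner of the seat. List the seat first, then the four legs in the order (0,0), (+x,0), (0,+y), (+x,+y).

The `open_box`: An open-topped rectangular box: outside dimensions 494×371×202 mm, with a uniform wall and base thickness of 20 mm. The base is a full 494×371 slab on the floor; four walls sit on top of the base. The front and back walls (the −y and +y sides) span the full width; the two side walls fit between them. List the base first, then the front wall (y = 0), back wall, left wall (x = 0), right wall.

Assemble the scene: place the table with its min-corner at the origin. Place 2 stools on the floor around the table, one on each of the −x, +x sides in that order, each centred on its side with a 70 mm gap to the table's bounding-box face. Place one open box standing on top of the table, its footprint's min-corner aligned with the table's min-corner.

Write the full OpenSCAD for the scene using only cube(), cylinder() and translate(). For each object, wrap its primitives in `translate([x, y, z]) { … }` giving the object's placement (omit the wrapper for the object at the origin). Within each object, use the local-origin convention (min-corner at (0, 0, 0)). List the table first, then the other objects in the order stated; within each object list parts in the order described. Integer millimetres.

translate([0, 0, 675]) cube([1087, 710, 42]);
translate([48, 48, 0]) cylinder(h = 675, r = 32);
translate([1039, 48, 0]) cylinder(h = 675, r = 32);
translate([48, 662, 0]) cylinder(h = 675, r = 32);
translate([1039, 662, 0]) cylinder(h = 675, r = 32);
translate([-333, 192, 0]) {
  translate([0, 0, 362]) cube([263, 326, 40]);
  cube([46, 46, 362]);
  translate([217, 0, 0]) cube([46, 46, 362]);
  translate([0, 280, 0]) cube([46, 46, 362]);
  translate([217, 280, 0]) cube([46, 46, 362]);
}
translate([1157, 192, 0]) {
  translate([0, 0, 362]) cube([263, 326, 40]);
  cube([46, 46, 362]);
  translate([217, 0, 0]) cube([46, 46, 362]);
  translate([0, 280, 0]) cube([46, 46, 362]);
  translate([217, 280, 0]) cube([46, 46, 362]);
}
translate([0, 0, 717]) {
  cube([494, 371, 20]);
  translate([0, 0, 20]) cube([494, 20, 182]);
  translate([0, 351, 20]) cube([494, 20, 182]);
  translate([0, 20, 20]) cube([20, 331, 182]);
  translate([474, 20, 20]) cube([20, 331, 182]);
}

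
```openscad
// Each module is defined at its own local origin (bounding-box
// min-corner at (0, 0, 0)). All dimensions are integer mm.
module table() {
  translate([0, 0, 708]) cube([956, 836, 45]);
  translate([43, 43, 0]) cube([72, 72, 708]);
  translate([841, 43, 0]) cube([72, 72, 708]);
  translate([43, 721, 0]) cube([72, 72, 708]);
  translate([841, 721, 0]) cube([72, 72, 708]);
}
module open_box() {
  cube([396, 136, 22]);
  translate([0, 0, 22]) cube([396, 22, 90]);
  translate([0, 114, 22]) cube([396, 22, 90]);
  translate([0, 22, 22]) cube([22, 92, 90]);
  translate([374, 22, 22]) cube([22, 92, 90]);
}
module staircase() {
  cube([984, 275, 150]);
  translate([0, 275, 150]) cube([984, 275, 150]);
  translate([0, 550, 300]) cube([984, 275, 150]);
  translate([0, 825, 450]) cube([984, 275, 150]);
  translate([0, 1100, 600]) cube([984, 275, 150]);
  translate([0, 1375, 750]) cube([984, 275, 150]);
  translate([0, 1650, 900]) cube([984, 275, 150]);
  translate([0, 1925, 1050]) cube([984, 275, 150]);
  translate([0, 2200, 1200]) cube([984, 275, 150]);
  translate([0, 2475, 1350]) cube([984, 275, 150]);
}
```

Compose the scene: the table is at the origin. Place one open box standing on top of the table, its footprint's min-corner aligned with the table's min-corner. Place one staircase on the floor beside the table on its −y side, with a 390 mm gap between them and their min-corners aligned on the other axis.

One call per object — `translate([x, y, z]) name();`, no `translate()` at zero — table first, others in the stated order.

table();
translate([0, 0, 753]) open_box();
translate([0, -3140, 0]) staircase();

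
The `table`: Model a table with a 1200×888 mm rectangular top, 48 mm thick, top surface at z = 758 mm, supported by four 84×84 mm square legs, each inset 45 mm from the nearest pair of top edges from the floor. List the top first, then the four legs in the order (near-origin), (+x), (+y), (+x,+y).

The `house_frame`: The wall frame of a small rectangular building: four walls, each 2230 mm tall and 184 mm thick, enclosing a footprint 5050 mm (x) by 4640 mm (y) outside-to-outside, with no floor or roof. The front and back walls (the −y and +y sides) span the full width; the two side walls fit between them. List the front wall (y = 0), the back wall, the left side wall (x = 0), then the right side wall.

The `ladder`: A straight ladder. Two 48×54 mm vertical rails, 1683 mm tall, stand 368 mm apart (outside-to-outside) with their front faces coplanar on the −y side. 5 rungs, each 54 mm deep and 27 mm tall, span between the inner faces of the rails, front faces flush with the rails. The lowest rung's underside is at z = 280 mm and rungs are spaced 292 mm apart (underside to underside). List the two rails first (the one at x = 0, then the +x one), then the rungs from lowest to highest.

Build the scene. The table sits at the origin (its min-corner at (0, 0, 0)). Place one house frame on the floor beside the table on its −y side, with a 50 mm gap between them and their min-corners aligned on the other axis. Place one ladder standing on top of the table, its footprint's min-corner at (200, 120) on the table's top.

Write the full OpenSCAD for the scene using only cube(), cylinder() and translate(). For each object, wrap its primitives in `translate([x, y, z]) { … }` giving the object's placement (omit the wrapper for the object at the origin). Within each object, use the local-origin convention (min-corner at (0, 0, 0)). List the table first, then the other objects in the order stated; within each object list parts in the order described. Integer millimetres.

translate([0, 0, 710]) cube([1200, 888, 48]);
translate([45, 45, 0]) cube([84, 84, 710]);
translate([1071, 45, 0]) cube([84, 84, 710]);
translate([45, 759, 0]) cube([84, 84, 710]);
translate([1071, 759, 0]) cube([84, 84, 710]);
translate([0, -4690, 0]) {
  cube([5050, 184, 2230]);
  translate([0, 4456, 0]) cube([5050, 184, 2230]);
  translate([0, 184, 0]) cube([184, 4272, 2230]);
  translate([4866, 184, 0]) cube([184, 4272, 2230]);
}
translate([200, 120, 758]) {
  cube([48, 54, 1683]);
  translate([320, 0, 0]) cube([48, 54, 1683]);
  translate([48, 0, 280]) cube([272, 54, 27]);
  translate([48, 0, 572]) cube([272, 54, 27]);
  translate([48, 0, 864]) cube([272, 54, 27]);
  translate([48, 0, 1156]) cube([272, 54, 27]);
  translate([48, 0, 1448]) cube([272, 54, 27]);
}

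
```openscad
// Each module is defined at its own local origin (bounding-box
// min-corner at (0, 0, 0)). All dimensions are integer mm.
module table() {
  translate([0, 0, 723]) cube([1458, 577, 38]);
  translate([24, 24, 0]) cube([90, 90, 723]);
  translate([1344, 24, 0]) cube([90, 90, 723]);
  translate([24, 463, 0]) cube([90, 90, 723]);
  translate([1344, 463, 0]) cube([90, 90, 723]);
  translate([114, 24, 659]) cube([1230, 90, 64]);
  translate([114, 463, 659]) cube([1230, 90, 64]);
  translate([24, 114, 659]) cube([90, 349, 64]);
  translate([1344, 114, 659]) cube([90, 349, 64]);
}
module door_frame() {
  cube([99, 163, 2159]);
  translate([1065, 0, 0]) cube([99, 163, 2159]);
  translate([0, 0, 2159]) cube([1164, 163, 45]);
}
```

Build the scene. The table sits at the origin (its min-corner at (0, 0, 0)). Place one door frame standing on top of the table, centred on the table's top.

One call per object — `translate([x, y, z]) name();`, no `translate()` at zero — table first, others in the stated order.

table();
translate([147, 207, 761]) door_frame();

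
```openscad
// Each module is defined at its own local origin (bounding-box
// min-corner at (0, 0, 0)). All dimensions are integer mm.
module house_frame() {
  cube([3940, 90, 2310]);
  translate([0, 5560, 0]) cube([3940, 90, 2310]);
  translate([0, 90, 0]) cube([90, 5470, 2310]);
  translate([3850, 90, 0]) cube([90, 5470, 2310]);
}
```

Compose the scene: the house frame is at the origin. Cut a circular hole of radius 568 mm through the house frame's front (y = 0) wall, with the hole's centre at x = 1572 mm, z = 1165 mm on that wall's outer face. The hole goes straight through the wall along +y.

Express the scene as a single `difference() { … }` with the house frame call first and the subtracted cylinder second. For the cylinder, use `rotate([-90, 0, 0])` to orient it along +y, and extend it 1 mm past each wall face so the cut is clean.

difference() {
  house_frame();
  translate([1572, -1, 1165]) rotate([-90, 0, 0]) cylinder(h = 92, r = 568);
}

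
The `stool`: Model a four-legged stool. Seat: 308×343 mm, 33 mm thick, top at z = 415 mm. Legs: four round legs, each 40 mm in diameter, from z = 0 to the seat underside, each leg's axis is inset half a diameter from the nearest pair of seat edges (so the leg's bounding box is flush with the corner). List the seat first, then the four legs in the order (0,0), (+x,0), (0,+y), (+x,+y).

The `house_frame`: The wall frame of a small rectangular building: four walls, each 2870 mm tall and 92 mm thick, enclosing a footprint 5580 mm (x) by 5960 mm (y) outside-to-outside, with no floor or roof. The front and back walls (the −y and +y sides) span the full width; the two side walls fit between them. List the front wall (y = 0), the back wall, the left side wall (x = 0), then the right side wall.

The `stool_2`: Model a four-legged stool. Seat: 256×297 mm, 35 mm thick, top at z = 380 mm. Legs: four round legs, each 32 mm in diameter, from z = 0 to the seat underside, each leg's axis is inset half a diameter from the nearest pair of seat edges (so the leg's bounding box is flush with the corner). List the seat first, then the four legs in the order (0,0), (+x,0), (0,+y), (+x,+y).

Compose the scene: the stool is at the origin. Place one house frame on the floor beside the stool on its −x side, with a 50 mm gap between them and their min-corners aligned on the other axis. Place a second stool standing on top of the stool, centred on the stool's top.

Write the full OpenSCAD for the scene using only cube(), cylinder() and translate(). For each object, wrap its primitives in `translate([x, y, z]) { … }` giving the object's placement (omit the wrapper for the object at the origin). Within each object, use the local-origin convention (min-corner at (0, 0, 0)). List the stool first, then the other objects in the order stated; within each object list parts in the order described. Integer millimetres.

translate([0, 0, 382]) cube([308, 343, 33]);
translate([20, 20, 0]) cylinder(h = 382, r = 20);
translate([288, 20, 0]) cylinder(h = 382, r = 20);
translate([20, 323, 0]) cylinder(h = 382, r = 20);
translate([288, 323, 0]) cylinder(h = 382, r = 20);
translate([-5630, 0, 0]) {
  cube([5580, 92, 2870]);
  translate([0, 5868, 0]) cube([5580, 92, 2870]);
  translate([0, 92, 0]) cube([92, 5776, 2870]);
  translate([5488, 92, 0]) cube([92, 5776, 2870]);
}
translate([26, 23, 415]) {
  translate([0, 0, 345]) cube([256, 297, 35]);
  translate([16, 16, 0]) cylinder(h = 345, r = 16);
  translate([240, 16, 0]) cylinder(h = 345, r = 16);
  translate([16, 281, 0]) cylinder(h = 345, r = 16);
  translate([240, 281, 0]) cylinder(h = 345, r = 16);
}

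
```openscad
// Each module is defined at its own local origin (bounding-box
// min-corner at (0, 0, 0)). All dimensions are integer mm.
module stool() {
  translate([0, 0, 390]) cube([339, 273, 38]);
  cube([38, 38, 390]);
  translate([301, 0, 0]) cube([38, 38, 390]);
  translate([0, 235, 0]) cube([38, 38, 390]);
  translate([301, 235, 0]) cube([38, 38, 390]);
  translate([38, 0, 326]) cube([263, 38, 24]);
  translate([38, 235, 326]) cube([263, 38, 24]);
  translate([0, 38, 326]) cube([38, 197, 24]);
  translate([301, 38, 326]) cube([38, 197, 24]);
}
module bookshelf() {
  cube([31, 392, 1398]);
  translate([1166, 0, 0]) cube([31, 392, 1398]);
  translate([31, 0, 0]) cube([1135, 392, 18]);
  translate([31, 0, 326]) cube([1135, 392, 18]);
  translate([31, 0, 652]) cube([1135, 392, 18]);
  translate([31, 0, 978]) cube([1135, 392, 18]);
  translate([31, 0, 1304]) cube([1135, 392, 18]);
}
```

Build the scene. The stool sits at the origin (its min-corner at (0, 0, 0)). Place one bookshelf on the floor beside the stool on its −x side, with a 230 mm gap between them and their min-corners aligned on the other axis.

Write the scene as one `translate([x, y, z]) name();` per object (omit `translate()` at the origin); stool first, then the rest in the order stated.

stool();
translate([-1427, 0, 0]) bookshelf();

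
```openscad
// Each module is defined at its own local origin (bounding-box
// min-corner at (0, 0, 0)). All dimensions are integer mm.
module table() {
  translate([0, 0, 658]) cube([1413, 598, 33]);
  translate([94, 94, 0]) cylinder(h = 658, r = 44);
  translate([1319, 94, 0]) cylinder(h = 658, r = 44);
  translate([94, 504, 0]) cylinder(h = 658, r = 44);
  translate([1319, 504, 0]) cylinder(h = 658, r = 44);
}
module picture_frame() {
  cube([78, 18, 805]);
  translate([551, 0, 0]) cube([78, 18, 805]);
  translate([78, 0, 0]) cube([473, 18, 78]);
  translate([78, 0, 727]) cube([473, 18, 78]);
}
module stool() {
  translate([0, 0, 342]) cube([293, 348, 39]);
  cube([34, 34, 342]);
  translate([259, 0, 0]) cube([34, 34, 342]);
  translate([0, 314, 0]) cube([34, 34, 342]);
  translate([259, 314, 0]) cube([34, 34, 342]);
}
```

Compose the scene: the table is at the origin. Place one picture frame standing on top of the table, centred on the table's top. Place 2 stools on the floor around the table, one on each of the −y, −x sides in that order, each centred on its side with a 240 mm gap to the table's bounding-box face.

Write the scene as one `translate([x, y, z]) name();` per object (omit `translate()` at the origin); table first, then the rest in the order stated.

table();
translate([392, 290, 691]) picture_frame();
translate([560, -588, 0]) stool();
translate([-533, 125, 0]) stool();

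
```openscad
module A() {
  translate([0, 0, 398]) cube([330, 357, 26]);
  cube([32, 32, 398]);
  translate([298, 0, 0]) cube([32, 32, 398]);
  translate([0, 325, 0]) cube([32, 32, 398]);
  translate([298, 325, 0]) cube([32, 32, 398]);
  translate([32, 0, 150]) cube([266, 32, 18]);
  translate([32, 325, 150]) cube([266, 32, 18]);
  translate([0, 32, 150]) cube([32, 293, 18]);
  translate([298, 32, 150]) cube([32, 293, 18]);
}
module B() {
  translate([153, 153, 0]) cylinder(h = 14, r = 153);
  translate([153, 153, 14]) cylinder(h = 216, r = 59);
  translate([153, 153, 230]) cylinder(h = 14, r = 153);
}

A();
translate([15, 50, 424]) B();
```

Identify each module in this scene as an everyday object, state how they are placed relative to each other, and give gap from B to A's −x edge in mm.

The spool's min-x is at 15; the stool's min-x is 0; gap = 15 mm.

A is a stool. B is a spool. The spool is on top of the stool. The gap from the spool to the stool's −x edge is 15 mm.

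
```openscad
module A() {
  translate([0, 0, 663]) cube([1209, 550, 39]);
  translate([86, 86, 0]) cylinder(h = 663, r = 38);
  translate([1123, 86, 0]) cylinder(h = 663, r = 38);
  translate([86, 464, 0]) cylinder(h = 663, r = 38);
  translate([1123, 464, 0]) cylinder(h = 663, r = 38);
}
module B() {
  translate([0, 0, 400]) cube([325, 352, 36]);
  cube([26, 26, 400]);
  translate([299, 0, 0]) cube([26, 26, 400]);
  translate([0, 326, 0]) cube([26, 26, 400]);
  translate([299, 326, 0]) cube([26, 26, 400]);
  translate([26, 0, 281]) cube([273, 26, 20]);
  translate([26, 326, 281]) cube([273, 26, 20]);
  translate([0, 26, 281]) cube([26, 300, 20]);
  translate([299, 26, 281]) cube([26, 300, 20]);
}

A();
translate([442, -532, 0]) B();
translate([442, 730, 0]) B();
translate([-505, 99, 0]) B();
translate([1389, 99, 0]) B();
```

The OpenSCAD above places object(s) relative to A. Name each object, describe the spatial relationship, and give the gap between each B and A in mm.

A is a table. B is a stool. Four stools sit around the table at the −y, +y, −x, +x sides. The gap between each stool and the table is 180 mm.

Each stool's nearest face is 180 mm from the table's bounding box.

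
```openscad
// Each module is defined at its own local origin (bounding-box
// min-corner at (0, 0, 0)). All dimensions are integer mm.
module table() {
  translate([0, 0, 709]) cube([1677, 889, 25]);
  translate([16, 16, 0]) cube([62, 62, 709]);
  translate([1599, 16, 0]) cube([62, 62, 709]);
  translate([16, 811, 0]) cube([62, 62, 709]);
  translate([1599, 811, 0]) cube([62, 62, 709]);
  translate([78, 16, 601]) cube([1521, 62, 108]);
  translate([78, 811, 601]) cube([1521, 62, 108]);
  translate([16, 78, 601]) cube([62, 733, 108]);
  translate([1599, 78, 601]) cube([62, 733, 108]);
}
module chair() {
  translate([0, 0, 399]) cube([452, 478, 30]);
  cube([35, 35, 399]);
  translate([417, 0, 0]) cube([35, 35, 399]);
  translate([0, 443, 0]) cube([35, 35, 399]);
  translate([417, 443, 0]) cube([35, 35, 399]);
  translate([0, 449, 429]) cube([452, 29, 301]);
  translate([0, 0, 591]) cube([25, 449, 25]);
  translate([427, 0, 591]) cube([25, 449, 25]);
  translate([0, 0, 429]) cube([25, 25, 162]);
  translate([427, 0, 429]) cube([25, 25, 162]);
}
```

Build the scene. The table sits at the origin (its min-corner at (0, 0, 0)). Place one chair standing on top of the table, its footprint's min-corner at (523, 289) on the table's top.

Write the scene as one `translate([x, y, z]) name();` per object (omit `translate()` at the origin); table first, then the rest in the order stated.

table();
translate([523, 289, 734]) chair();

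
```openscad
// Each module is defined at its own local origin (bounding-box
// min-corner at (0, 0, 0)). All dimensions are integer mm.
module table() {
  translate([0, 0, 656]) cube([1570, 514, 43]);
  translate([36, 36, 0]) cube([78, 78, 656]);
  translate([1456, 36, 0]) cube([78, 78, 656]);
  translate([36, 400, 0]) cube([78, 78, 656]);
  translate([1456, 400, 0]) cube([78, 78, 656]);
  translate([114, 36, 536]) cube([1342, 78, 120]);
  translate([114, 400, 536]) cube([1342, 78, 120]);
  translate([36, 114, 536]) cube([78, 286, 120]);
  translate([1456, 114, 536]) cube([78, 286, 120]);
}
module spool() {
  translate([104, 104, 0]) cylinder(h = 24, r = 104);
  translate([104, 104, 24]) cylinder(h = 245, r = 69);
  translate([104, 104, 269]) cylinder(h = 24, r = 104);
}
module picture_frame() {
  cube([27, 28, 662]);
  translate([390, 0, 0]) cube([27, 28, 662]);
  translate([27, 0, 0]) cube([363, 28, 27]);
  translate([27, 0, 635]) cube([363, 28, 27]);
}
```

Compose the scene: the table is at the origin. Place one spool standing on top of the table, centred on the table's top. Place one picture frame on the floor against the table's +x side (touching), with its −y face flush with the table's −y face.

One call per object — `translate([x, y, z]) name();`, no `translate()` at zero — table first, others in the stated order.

table();
translate([681, 153, 699]) spool();
translate([1570, 0, 0]) picture_frame();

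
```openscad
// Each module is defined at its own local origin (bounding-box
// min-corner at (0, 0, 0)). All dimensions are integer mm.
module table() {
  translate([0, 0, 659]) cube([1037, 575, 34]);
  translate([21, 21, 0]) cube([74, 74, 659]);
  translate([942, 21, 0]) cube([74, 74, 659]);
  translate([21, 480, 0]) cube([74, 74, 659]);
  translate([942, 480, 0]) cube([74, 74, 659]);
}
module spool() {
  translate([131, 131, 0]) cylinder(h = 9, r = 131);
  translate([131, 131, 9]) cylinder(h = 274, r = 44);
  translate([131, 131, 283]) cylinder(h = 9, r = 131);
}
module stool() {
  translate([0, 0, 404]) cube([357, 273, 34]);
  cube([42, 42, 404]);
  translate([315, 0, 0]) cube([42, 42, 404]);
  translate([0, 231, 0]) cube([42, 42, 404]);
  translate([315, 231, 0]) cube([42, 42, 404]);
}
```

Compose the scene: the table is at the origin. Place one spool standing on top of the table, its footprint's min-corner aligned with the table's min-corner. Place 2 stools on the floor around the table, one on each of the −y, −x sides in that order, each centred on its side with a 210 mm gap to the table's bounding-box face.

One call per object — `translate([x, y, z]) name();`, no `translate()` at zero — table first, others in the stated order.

table();
translate([0, 0, 693]) spool();
translate([340, -483, 0]) stool();
translate([-567, 151, 0]) stool();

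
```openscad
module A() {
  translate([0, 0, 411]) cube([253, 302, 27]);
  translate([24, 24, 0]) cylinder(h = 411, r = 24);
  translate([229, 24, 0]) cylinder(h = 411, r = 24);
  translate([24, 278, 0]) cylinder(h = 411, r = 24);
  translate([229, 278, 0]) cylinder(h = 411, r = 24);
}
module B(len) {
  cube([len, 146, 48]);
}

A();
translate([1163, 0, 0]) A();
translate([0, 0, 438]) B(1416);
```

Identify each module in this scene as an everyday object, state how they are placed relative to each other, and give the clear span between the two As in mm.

Second stool starts at x = 1163; first ends at x = 253; clear span = 1163 − 253 = 910 mm.

A is a stool. B is a beam. A beam spans the tops of two stools. The clear span between the two stools is 910 mm.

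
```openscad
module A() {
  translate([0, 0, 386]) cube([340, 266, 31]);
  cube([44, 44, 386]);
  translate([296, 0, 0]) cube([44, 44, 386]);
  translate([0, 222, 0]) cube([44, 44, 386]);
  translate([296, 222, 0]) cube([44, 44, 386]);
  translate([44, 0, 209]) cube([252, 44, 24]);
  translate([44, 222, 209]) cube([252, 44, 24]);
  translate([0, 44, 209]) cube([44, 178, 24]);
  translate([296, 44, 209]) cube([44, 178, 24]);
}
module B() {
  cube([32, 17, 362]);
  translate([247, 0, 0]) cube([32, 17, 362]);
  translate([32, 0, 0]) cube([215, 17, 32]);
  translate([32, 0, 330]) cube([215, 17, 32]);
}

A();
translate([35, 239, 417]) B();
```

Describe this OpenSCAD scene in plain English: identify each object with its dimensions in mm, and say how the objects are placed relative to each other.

A is a four-legged stool. The seat is 340×266 mm, 31 mm thick, top at z = 417 mm. It stands on four square legs, each 44×44 mm in cross-section, from z = 0 to the seat underside, each flush with a corner of the seat. Four stretchers, 44 mm wide and 24 mm tall, connect adjacent legs with their undersides at z = 209 mm, each running between the inner faces of the legs it joins and aligned with the legs' outer faces on the other axis.

B is a picture frame with a 215×298 mm rectangular opening (x by z) and a uniform 32 mm border on every side. Frame depth is 17 mm along y. It is built from two vertical stiles running the full outside height and two horizontal rails spanning the gap between the stiles.

The picture frame is on top of the stool.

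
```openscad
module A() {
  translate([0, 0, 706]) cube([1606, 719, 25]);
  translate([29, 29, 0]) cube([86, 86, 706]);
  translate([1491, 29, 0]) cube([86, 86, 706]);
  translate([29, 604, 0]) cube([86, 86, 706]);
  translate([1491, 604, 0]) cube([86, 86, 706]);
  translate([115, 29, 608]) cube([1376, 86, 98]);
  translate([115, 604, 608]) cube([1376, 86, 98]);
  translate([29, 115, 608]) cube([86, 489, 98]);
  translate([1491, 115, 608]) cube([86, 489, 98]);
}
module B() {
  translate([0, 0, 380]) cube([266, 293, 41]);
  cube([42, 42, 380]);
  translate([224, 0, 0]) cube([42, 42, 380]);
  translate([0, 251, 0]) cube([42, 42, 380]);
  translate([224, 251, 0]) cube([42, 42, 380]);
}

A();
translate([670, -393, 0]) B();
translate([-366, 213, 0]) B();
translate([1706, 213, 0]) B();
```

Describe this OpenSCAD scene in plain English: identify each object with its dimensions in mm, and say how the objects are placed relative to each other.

A is a table with a 1606×719 mm rectangular top, 25 mm thick, top surface at z = 731 mm, supported by four 86×86 mm square legs, each inset 29 mm from the nearest pair of top edges, running from the floor. Four apron rails, 86 mm thick and 98 mm tall, run between adjacent legs with their top edges flush with the underside of the top and their outer faces flush with the legs' outer faces.

B is a four-legged stool. The seat is a 266×293×41 mm slab whose top surface is at z = 421 mm; four square legs, each 42×42 mm in cross-section, run from the floor (z = 0) to the underside of the seat, each flush with a corner of the seat.

Three stools sit around the table at the −y, −x, +x sides.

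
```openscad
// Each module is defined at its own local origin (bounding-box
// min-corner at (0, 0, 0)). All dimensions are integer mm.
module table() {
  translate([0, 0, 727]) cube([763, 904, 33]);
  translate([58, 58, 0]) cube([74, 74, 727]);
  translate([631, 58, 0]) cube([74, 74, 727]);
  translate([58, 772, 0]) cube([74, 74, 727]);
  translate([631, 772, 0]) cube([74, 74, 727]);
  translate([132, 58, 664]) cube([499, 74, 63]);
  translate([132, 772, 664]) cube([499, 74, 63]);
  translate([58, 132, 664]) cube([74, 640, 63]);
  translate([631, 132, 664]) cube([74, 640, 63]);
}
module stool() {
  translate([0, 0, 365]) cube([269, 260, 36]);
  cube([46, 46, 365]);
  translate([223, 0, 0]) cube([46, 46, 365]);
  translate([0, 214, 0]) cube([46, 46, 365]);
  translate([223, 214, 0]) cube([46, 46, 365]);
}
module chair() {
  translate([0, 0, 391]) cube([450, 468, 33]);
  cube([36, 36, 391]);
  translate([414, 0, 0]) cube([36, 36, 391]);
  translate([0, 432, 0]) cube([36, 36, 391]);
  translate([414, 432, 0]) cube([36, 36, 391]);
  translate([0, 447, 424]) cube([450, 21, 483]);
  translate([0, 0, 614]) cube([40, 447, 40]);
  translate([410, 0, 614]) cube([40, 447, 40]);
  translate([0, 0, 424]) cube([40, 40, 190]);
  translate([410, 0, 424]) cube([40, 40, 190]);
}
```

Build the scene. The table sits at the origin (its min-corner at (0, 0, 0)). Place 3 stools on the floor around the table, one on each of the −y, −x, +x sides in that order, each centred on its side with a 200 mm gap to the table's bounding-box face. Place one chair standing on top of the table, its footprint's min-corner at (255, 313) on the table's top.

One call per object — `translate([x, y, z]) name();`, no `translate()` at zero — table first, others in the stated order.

table();
translate([247, -460, 0]) stool();
translate([-469, 322, 0]) stool();
translate([963, 322, 0]) stool();
translate([255, 313, 760]) chair();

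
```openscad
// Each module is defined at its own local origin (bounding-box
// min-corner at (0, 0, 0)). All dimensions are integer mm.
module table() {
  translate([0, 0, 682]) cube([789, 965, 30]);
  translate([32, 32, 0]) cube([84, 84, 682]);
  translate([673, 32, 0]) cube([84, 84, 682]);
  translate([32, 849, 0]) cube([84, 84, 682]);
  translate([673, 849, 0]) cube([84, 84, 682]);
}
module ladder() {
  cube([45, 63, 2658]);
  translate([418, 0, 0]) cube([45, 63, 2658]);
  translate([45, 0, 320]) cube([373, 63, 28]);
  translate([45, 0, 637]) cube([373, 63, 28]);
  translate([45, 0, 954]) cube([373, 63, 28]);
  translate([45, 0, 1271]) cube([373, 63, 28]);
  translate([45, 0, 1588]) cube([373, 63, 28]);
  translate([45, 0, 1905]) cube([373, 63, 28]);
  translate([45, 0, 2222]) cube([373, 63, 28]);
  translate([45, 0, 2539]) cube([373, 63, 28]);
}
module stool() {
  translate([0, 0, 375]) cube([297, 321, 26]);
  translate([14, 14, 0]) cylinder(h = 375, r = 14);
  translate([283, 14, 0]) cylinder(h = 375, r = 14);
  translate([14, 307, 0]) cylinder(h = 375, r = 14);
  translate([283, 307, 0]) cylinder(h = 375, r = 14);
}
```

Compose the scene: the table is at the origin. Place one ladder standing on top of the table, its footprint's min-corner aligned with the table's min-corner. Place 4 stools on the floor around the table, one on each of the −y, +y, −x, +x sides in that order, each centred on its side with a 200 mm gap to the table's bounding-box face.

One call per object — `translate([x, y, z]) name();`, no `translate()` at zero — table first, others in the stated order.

table();
translate([0, 0, 712]) ladder();
translate([246, -521, 0]) stool();
translate([246, 1165, 0]) stool();
translate([-497, 322, 0]) stool();
translate([989, 322, 0]) stool();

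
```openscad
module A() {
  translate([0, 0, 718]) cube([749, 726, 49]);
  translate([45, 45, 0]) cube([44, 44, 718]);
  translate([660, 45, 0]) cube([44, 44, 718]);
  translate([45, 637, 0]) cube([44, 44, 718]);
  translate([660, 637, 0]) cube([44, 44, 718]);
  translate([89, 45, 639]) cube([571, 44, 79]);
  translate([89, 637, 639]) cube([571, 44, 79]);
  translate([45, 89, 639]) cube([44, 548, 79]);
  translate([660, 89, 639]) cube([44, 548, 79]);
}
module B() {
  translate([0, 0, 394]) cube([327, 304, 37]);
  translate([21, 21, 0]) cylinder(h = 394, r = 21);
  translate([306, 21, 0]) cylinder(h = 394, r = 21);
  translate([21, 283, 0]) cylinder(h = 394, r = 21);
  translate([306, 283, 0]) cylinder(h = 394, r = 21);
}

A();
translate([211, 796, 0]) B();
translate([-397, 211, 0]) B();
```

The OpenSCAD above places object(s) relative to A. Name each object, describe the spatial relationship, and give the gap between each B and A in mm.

A is a table. B is a stool. Two stools sit around the table at the +y, −x sides. The gap between each stool and the table is 70 mm.

Each stool's nearest face is 70 mm from the table's bounding box.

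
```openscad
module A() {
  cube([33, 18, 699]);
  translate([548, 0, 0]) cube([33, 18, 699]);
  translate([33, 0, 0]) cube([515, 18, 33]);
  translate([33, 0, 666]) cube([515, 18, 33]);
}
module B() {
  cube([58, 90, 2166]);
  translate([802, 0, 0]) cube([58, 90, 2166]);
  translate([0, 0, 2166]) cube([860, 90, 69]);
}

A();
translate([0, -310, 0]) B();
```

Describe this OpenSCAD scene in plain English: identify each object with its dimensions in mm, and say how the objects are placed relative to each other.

A is a rectangular picture frame lying in the x–z plane (depth along y). The opening is 515 mm wide (x) by 633 mm tall (z), surrounded by a border 33 mm wide on all four sides. The frame is 18 mm deep and is made of two full-height vertical stiles with two horizontal rails fitted between them.

B is a rectangular door frame: two vertical jambs of 58×90 mm section, 2166 mm tall, with a clear opening 744 mm wide between their inner faces. A header 69 mm tall and 90 mm deep lies on top of the jambs and spans the full outside width.

The door frame is on the floor beside the picture frame on its −y side.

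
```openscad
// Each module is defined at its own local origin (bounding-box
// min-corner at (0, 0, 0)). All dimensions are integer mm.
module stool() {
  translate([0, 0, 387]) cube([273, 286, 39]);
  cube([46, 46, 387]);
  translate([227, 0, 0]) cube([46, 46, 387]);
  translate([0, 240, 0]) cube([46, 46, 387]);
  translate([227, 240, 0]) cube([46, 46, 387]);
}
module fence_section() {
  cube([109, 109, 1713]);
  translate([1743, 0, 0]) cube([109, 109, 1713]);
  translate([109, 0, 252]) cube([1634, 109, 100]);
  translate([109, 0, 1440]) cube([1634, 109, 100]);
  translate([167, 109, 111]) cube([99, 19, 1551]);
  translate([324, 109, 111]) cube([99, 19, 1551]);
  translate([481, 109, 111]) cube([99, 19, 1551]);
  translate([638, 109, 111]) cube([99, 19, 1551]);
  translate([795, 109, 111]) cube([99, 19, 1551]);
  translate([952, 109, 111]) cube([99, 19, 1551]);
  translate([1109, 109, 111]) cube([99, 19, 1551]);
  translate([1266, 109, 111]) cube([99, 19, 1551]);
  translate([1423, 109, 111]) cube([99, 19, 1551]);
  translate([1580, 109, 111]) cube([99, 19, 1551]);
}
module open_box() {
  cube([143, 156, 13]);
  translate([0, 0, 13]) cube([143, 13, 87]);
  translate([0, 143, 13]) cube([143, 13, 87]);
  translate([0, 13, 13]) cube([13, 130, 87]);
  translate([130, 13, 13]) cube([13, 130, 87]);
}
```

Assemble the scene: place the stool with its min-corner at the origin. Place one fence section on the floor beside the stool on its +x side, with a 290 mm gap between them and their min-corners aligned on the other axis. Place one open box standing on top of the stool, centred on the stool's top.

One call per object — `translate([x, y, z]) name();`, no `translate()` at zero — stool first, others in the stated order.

stool();
translate([563, 0, 0]) fence_section();
translate([65, 65, 426]) open_box();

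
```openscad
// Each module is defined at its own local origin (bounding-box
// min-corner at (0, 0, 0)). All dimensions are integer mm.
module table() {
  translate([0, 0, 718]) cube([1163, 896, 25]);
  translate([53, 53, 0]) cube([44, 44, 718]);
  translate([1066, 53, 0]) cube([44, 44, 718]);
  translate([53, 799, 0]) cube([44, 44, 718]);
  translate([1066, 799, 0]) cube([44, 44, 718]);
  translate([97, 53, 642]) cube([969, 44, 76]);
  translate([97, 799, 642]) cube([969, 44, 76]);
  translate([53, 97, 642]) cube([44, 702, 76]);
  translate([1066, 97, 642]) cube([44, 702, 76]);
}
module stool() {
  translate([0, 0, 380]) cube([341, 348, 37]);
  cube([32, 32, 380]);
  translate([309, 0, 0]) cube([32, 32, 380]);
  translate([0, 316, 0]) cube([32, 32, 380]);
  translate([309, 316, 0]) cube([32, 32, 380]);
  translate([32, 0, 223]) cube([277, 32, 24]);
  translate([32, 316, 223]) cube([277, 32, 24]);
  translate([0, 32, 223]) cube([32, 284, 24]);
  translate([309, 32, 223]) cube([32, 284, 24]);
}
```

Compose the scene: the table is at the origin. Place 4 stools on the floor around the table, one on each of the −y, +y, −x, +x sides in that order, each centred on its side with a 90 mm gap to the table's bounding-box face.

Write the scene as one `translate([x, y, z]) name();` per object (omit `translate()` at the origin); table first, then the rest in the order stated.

table();
translate([411, -438, 0]) stool();
translate([411, 986, 0]) stool();
translate([-431, 274, 0]) stool();
translate([1253, 274, 0]) stool();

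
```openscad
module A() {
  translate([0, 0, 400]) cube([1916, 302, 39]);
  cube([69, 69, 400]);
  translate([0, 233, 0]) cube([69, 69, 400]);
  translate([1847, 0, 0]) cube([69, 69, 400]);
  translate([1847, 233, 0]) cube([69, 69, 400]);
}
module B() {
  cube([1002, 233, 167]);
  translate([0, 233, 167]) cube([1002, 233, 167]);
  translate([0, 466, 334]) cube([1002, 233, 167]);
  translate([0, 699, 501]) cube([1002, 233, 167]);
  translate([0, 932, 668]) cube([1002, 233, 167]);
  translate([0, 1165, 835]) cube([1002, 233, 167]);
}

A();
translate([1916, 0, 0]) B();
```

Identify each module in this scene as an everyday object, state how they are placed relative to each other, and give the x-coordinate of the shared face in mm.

The bench's +x face and the staircase's −x face are both at x = 1916 mm.

A is a bench. B is a staircase. The staircase is against the bench's +x side, with their −y faces flush. The x-coordinate of the shared face is 1916 mm.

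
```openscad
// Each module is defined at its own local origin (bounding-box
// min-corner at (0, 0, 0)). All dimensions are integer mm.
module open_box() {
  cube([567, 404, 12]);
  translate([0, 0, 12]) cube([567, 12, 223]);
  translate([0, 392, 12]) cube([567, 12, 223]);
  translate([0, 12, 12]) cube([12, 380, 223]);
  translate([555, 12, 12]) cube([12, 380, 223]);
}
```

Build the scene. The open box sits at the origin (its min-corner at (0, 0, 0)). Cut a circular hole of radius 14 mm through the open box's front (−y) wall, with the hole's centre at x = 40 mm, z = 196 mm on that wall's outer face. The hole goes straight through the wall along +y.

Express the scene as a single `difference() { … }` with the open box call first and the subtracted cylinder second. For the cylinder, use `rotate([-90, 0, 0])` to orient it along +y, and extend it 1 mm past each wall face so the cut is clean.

difference() {
  open_box();
  translate([40, -1, 196]) rotate([-90, 0, 0]) cylinder(h = 14, r = 14);
}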